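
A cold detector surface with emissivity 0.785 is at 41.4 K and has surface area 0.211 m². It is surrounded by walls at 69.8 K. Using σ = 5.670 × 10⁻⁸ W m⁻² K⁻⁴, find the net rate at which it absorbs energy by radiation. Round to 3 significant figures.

Area A = 0.211 m².
Net radiated power P_net = εσA(T⁴ − T₀⁴) = 0.785×5.670×10⁻⁸×0.211×(41.4⁴ − 69.8⁴).
T⁴ − T₀⁴ = 2.93766×10⁶ − 2.37368×10⁷ = -2.07991×10⁷ K⁴, so P_net = -0.195 W — negative, meaning a net gain of 0.195 W.

Net gain ≈ 0.195 W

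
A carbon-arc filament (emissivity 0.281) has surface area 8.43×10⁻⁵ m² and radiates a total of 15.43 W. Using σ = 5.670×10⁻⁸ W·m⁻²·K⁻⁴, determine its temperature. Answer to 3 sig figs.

T ≈ 1.84×10³ K

Area A = 8.43×10⁻⁵ m².
P = εσAT⁴ ⇒ T = (P/(εσA))^(1/4) = (15.43/(0.281×5.670×10⁻⁸×8.43×10⁻⁵))^(1/4) = 1.84×10³ K.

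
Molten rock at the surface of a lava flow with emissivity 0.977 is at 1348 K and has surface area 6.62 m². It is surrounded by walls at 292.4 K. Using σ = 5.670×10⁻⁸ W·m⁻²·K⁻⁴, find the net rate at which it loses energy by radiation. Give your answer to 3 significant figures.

Area A = 6.62 m².
Net radiated power P_net = εσA(T⁴ − T₀⁴) = 0.977×5.670×10⁻⁸×6.62×(1348⁴ − 292.4⁴).
T⁴ − T₀⁴ = 3.30187×10¹² − 7.30987×10⁹ = 3.29456×10¹² K⁴, so P_net = 1.21×10⁶ W.

Net loss ≈ 1.21×10⁶ W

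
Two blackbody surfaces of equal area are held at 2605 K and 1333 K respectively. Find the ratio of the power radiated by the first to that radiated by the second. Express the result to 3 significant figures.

With equal areas, P₁/P₂ = (T₁/T₂)⁴ = (2605/1333)⁴ = 14.6.

P₁/P₂ ≈ 14.6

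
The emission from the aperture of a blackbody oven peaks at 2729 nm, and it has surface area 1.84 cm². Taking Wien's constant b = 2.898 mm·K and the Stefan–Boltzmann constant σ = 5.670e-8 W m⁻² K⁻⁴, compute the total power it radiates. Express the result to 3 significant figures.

P ≈ 13.3 W

Wien's law: T = b/λ_max = 2.898×10⁻³/2.729×10⁻⁶ = 1061.93 K.
Area A = 1.84 cm² = 1.84×10⁻⁴ m².
Then P = σAT⁴ = 5.670×10⁻⁸×1.84×10⁻⁴×(1061.93)⁴ = 13.3 W.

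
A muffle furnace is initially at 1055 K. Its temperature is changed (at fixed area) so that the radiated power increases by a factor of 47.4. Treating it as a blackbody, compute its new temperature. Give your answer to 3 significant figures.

P ∝ T⁴, so T₂/T₁ = (P₂/P₁)^(1/4) = (47.4)^(1/4) = 2.62388.
T₂ = 1055 × 2.62388 = 2.77×10³ K.

T₂ ≈ 2.77×10³ K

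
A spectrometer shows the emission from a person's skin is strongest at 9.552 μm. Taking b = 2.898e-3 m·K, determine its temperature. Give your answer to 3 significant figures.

T ≈ 303 K

Wien's law gives T = b/λ_max = (2.898×10⁻³ m·K)/(9.552×10⁻⁶ m) = 303 K.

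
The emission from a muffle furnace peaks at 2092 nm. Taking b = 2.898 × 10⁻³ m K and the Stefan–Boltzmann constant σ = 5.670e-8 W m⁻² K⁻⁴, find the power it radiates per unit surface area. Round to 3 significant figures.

Wien's law: T = b/λ_max = 2.898×10⁻³/2.092×10⁻⁶ = 1385.28 K.
Then I = σT⁴ = 5.670×10⁻⁸×(1385.28)⁴ = 2.09×10⁵ W/m².

I ≈ 2.09×10⁵ W/m²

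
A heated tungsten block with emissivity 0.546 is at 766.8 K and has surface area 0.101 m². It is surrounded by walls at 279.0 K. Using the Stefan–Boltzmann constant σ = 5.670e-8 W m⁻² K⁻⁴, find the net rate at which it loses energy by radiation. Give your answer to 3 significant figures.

Area A = 0.101 m².
Net radiated power P_net = εσA(T⁴ − T₀⁴) = 0.546×5.670×10⁻⁸×0.101×(766.8⁴ − 279.0⁴).
T⁴ − T₀⁴ = 3.45723×10¹¹ − 6.05922×10⁹ = 3.39664×10¹¹ K⁴, so P_net = 1.06×10³ W.

Net loss ≈ 1.06×10³ W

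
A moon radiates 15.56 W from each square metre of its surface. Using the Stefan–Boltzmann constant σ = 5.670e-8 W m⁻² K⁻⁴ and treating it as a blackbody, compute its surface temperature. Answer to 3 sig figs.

I = σT⁴, so T = (I/σ)^(1/4) = (15.56/(5.670×10⁻⁸))^(1/4) = 129 K.

T ≈ 129 K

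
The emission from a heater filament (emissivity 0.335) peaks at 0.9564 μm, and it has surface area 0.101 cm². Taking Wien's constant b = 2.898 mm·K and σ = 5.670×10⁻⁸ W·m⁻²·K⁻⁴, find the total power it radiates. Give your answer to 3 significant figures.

Wien's law: T = b/λ_max = 2.898×10⁻³/9.564×10⁻⁷ = 3030.11 K.
Area A = 0.101 cm² = 1.01×10⁻⁵ m².
Then P = εσAT⁴ = 0.335×5.670×10⁻⁸×1.01×10⁻⁵×(3030.11)⁴ = 16.2 W.

P ≈ 16.2 W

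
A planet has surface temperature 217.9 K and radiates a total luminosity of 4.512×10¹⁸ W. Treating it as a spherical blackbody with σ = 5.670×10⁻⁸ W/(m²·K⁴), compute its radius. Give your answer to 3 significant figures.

L = 4πR²σT⁴ ⇒ R = √(L/(4πσT⁴)).
σT⁴ = 127.824 W/m², so R = √(4.512×10¹⁸/(4π×127.824)) = 5.30×10⁷ m.

R ≈ 5.30×10⁷ m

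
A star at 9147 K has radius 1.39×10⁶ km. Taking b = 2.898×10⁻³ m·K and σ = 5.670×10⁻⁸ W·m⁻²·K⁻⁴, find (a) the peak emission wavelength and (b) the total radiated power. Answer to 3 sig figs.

λ_max ≈ 317 nm; P ≈ 9.64×10²⁷ W

(a) λ_max = b/T = 2.898×10⁻³/9147 = 3.168×10⁻⁷ m = 317 nm.
Surface area A = 4πR² = 4π(1.39×10⁹ m)² = 2.42795×10¹⁹ m².
(b) P = σAT⁴ = 5.670×10⁻⁸×2.42795×10¹⁹×(9147)⁴ = 9.64×10²⁷ W.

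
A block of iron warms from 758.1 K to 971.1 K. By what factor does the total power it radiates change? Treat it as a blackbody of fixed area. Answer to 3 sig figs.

P₂/P₁ ≈ 2.69

P ∝ T⁴, so P₂/P₁ = (T₂/T₁)⁴ = (971.1/758.1)⁴ = (1.28097)⁴ = 2.69.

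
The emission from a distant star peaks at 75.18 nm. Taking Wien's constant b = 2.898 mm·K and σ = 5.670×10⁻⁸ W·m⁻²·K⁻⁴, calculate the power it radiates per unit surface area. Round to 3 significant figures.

Wien's law: T = b/λ_max = 2.898×10⁻³/7.518×10⁻⁸ = 38547.5 K.
Then I = σT⁴ = 5.670×10⁻⁸×(38547.5)⁴ = 1.25×10¹¹ W/m².

I ≈ 1.25×10¹¹ W/m²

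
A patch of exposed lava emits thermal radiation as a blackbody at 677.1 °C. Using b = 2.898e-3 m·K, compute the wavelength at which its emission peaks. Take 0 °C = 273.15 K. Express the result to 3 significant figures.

λ_max ≈ 3.05 μm

T = 677.1 °C + 273.15 = 950.25 K.
Wien's displacement law: λ_max = b/T = (2.898×10⁻³ m·K)/(950.25 K) = 3.050×10⁻⁶ m.
That is 3.05 μm, in the infrared range.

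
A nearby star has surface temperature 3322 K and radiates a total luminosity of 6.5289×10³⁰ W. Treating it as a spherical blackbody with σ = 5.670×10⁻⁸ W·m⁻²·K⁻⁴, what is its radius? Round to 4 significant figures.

L = 4πR²σT⁴ ⇒ R = √(L/(4πσT⁴)).
σT⁴ = 6.90528×10⁶ W/m², so R = √(6.5289×10³⁰/(4π×6.90528×10⁶)) = 2.743×10¹¹ m.

R ≈ 2.743×10¹¹ m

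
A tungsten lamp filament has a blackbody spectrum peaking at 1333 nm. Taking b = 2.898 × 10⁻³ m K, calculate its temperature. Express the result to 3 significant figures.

Wien's law gives T = b/λ_max = (2.898×10⁻³ m·K)/(1.333×10⁻⁶ m) = 2.17×10³ K.

T ≈ 2.17×10³ K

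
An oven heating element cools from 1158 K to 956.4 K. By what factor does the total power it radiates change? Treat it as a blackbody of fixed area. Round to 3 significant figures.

P ∝ T⁴, so P₂/P₁ = (T₂/T₁)⁴ = (956.4/1158)⁴ = (0.825907)⁴ = 0.465.

P₂/P₁ ≈ 0.465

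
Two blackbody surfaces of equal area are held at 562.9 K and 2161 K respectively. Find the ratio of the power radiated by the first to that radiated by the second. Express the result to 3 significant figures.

With equal areas, P₁/P₂ = (T₁/T₂)⁴ = (562.9/2161)⁴ = 4.60×10⁻³.

P₁/P₂ ≈ 4.60×10⁻³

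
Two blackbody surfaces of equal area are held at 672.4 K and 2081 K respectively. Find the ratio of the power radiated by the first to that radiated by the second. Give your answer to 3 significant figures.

With equal areas, P₁/P₂ = (T₁/T₂)⁴ = (672.4/2081)⁴ = 0.0109.

P₁/P₂ ≈ 0.0109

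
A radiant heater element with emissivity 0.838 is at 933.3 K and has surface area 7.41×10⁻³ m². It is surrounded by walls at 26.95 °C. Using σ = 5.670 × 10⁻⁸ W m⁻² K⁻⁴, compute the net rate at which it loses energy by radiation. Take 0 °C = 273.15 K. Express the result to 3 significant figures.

Surroundings: T = 26.95 °C + 273.15 = 300.10 K.
Area A = 7.41×10⁻³ m².
Net radiated power P_net = εσA(T⁴ − T₀⁴) = 0.838×5.670×10⁻⁸×7.41×10⁻³×(933.3⁴ − 300.10⁴).
T⁴ − T₀⁴ = 7.58726×10¹¹ − 8.11081×10⁹ = 7.50615×10¹¹ K⁴, so P_net = 264 W.

Net loss ≈ 264 W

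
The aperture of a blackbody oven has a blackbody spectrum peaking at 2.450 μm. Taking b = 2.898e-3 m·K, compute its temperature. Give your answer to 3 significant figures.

Wien's law gives T = b/λ_max = (2.898×10⁻³ m·K)/(2.450×10⁻⁶ m) = 1.18×10³ K.

T ≈ 1.18×10³ K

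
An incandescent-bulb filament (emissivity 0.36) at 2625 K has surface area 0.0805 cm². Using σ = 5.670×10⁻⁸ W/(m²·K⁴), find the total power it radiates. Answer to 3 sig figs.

P ≈ 7.80 W

Area A = 0.0805 cm² = 8.05×10⁻⁶ m².
P = εσAT⁴ = 0.36 × 5.670×10⁻⁸ × 8.05×10⁻⁶ × (2625)⁴ = 7.80 W.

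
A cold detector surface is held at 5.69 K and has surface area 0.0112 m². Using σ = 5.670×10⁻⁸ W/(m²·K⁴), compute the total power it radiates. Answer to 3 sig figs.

P ≈ 6.66×10⁻⁷ W

Area A = 0.0112 m².
P = σAT⁴ = 5.670×10⁻⁸ × 0.0112 × (5.69)⁴ = 6.66×10⁻⁷ W.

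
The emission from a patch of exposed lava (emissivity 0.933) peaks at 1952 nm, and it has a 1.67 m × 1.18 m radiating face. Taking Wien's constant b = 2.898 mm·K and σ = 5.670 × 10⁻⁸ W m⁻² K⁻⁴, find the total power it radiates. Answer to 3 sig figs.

Wien's law: T = b/λ_max = 2.898×10⁻³/1.952×10⁻⁶ = 1484.63 K.
Area A = 1.67 × 1.18 = 1.9706 m².
Then P = εσAT⁴ = 0.933×5.670×10⁻⁸×1.9706×(1484.63)⁴ = 5.06×10⁵ W.

P ≈ 5.06×10⁵ W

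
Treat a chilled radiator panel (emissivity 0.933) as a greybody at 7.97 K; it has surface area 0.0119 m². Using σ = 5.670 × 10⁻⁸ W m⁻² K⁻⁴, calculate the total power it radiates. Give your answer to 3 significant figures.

Area A = 0.0119 m².
P = εσAT⁴ = 0.933 × 5.670×10⁻⁸ × 0.0119 × (7.97)⁴ = 2.54×10⁻⁶ W.

P ≈ 2.54×10⁻⁶ W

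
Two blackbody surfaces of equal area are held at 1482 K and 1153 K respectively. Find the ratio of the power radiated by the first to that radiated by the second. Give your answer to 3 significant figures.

With equal areas, P₁/P₂ = (T₁/T₂)⁴ = (1482/1153)⁴ = 2.73.

P₁/P₂ ≈ 2.73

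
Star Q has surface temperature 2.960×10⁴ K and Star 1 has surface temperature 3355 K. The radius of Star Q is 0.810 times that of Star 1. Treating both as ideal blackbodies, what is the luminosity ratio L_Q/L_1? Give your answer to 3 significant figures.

L ∝ R²T⁴, so L_Q/L_1 = (R_Q/R_1)²(T_Q/T_1)⁴ = (0.810)² × (2.960×10⁴/3355)⁴ = 0.6561 × 6058.94 = 3.98×10³.

L_Q/L_1 ≈ 3.98×10³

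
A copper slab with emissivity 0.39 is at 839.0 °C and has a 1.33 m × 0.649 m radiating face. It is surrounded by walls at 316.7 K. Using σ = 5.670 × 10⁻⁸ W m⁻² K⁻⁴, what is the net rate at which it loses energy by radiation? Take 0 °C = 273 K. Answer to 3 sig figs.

T = 839.0 °C + 273 = 1112.0 K.
Area A = 1.33 × 0.649 = 0.86317 m².
Net radiated power P_net = εσA(T⁴ − T₀⁴) = 0.39×5.670×10⁻⁸×0.86317×(1112.0⁴ − 316.7⁴).
T⁴ − T₀⁴ = 1.52904×10¹² − 1.00599×10¹⁰ = 1.51898×10¹² K⁴, so P_net = 2.90×10⁴ W.

Net loss ≈ 2.90×10⁴ W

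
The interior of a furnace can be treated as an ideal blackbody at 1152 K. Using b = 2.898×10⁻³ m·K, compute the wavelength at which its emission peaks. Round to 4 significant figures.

λ_max ≈ 2.516 μm

Wien's displacement law: λ_max = b/T = (2.898×10⁻³ m·K)/(1152 K) = 2.5156×10⁻⁶ m.
That is 2.516 μm, in the infrared range.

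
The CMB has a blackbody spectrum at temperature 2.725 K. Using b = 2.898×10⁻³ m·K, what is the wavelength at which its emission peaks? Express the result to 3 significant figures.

Wien's displacement law: λ_max = b/T = (2.898×10⁻³ m·K)/(2.725 K) = 1.063×10⁻³ m.
That is 1.06 mm, in the microwave range.

λ_max ≈ 1.06 mm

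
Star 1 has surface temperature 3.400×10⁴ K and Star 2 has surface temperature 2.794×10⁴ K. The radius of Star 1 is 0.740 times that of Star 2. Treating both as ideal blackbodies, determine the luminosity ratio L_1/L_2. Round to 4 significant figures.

L_1/L_2 ≈ 1.201

L ∝ R²T⁴, so L_1/L_2 = (R_1/R_2)²(T_1/T_2)⁴ = (0.740)² × (3.400×10⁴/2.794×10⁴)⁴ = 0.5476 × 2.19286 = 1.201.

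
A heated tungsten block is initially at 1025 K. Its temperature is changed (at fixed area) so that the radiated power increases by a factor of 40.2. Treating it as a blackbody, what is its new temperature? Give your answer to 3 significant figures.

P ∝ T⁴, so T₂/T₁ = (P₂/P₁)^(1/4) = (40.2)^(1/4) = 2.51800.
T₂ = 1025 × 2.51800 = 2.58×10³ K.

T₂ ≈ 2.58×10³ K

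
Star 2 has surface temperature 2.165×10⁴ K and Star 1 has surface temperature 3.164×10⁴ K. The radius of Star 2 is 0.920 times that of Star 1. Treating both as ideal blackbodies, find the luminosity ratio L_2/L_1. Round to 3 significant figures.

L_2/L_1 ≈ 0.186

L ∝ R²T⁴, so L_2/L_1 = (R_2/R_1)²(T_2/T_1)⁴ = (0.920)² × (2.165×10⁴/3.164×10⁴)⁴ = 0.8464 × 0.219223 = 0.186.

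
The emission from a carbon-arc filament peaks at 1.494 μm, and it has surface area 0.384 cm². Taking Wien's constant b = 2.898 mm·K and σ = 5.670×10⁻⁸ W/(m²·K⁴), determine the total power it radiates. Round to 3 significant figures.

Wien's law: T = b/λ_max = 2.898×10⁻³/1.494×10⁻⁶ = 1939.76 K.
Area A = 0.384 cm² = 3.84×10⁻⁵ m².
Then P = σAT⁴ = 5.670×10⁻⁸×3.84×10⁻⁵×(1939.76)⁴ = 30.8 W.

P ≈ 30.8 W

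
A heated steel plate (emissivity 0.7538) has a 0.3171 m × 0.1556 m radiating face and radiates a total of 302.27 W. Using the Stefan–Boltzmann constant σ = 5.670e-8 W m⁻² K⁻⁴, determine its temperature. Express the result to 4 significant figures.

T ≈ 615.3 K

Area A = 0.3171 × 0.1556 = 0.0493408 m².
P = εσAT⁴ ⇒ T = (P/(εσA))^(1/4) = (302.27/(0.7538×5.670×10⁻⁸×0.0493408))^(1/4) = 615.3 K.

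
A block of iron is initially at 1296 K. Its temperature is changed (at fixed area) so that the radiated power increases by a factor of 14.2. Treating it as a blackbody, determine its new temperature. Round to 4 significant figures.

P ∝ T⁴, so T₂/T₁ = (P₂/P₁)^(1/4) = (14.2)^(1/4) = 1.94121.
T₂ = 1296 × 1.94121 = 2516 K.

T₂ ≈ 2516 K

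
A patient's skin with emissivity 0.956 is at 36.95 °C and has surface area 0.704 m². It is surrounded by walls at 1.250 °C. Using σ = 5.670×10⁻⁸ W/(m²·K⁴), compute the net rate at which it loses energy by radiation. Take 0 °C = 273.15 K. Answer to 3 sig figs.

T = 36.95 °C + 273.15 = 310.10 K.
Surroundings: T = 1.250 °C + 273.15 = 274.400 K.
Area A = 0.704 m².
Net radiated power P_net = εσA(T⁴ − T₀⁴) = 0.956×5.670×10⁻⁸×0.704×(310.10⁴ − 274.400⁴).
T⁴ − T₀⁴ = 9.24713×10⁹ − 5.66939×10⁹ = 3.57774×10⁹ K⁴, so P_net = 137 W.

Net loss ≈ 137 W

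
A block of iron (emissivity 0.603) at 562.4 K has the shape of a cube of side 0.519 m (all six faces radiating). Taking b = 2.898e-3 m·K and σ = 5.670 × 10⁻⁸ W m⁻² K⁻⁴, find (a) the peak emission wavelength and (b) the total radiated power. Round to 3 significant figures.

λ_max ≈ 5.15 μm; P ≈ 5.53×10³ W

(a) λ_max = b/T = 2.898×10⁻³/562.4 = 5.153×10⁻⁶ m = 5.15 μm.
Area A = 6s² = 6×(0.519 m)² = 1.61617 m².
(b) P = εσAT⁴ = 0.603×5.670×10⁻⁸×1.61617×(562.4)⁴ = 5.53×10³ W.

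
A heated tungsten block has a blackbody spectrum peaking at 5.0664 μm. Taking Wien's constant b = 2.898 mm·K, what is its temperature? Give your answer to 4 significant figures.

T ≈ 572.0 K

Wien's law gives T = b/λ_max = (2.898×10⁻³ m·K)/(5.0664×10⁻⁶ m) = 572.0 K.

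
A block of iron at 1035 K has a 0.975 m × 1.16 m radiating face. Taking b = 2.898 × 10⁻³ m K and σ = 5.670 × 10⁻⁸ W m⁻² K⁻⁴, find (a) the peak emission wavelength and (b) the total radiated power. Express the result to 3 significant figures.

λ_max ≈ 2.80 μm; P ≈ 7.36×10⁴ W

(a) λ_max = b/T = 2.898×10⁻³/1035 = 2.800×10⁻⁶ m = 2.80 μm.
Area A = 0.975 × 1.16 = 1.131 m².
(b) P = σAT⁴ = 5.670×10⁻⁸×1.131×(1035)⁴ = 7.36×10⁴ W.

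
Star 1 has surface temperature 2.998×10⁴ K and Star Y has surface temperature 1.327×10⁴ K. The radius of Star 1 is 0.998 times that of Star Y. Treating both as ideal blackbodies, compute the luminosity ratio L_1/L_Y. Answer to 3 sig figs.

L ∝ R²T⁴, so L_1/L_Y = (R_1/R_Y)²(T_1/T_Y)⁴ = (0.998)² × (2.998×10⁴/1.327×10⁴)⁴ = 0.996004 × 26.0521 = 25.9.

L_1/L_Y ≈ 25.9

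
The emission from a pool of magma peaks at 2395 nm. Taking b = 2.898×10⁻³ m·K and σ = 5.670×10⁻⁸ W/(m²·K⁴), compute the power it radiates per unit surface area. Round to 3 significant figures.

Wien's law: T = b/λ_max = 2.898×10⁻³/2.395×10⁻⁶ = 1210.02 K.
Then I = σT⁴ = 5.670×10⁻⁸×(1210.02)⁴ = 1.22×10⁵ W/m².

I ≈ 1.22×10⁵ W/m²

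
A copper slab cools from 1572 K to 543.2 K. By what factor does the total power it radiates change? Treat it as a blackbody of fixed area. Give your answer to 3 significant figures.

P ∝ T⁴, so P₂/P₁ = (T₂/T₁)⁴ = (543.2/1572)⁴ = (0.345547)⁴ = 0.0143.

P₂/P₁ ≈ 0.0143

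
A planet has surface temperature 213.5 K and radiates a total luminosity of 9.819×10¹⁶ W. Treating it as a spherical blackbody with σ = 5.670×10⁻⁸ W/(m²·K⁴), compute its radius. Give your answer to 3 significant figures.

L = 4πR²σT⁴ ⇒ R = √(L/(4πσT⁴)).
σT⁴ = 117.808 W/m², so R = √(9.819×10¹⁶/(4π×117.808)) = 8.14×10⁶ m.

R ≈ 8.14×10⁶ m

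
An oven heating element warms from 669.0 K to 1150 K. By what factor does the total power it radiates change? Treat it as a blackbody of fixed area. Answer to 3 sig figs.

P ∝ T⁴, so P₂/P₁ = (T₂/T₁)⁴ = (1150/669.0)⁴ = (1.71898)⁴ = 8.73.

P₂/P₁ ≈ 8.73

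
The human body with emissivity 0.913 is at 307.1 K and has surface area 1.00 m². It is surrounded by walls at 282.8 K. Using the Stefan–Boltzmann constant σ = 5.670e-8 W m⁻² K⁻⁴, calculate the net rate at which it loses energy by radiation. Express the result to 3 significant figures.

Net loss ≈ 129 W

Area A = 1.00 m².
Net radiated power P_net = εσA(T⁴ − T₀⁴) = 0.913×5.670×10⁻⁸×1.00×(307.1⁴ − 282.8⁴).
T⁴ − T₀⁴ = 8.89445×10⁹ − 6.39613×10⁹ = 2.49832×10⁹ K⁴, so P_net = 129 W.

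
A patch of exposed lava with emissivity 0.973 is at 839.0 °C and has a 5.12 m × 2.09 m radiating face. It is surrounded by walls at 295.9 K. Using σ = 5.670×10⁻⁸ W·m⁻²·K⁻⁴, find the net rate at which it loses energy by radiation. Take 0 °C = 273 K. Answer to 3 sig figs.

Net loss ≈ 8.98×10⁵ W

T = 839.0 °C + 273 = 1112.0 K.
Area A = 5.12 × 2.09 = 10.7008 m².
Net radiated power P_net = εσA(T⁴ − T₀⁴) = 0.973×5.670×10⁻⁸×10.7008×(1112.0⁴ − 295.9⁴).
T⁴ − T₀⁴ = 1.52904×10¹² − 7.66619×10⁹ = 1.52137×10¹² K⁴, so P_net = 8.98×10⁵ W.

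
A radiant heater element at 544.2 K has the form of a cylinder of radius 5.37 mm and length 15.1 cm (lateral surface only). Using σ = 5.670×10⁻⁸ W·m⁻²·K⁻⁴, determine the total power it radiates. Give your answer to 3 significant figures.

Lateral area A = 2πrL = 2π×5.37×10⁻³×0.151 = 5.09485×10⁻³ m².
P = σAT⁴ = 5.670×10⁻⁸ × 5.09485×10⁻³ × (544.2)⁴ = 25.3 W.

P ≈ 25.3 W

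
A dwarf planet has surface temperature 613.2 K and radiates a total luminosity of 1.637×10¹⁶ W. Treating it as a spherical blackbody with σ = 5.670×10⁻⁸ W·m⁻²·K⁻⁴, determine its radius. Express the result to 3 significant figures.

L = 4πR²σT⁴ ⇒ R = √(L/(4πσT⁴)).
σT⁴ = 8016.63 W/m², so R = √(1.637×10¹⁶/(4π×8016.63)) = 4.03×10⁵ m.

R ≈ 4.03×10⁵ m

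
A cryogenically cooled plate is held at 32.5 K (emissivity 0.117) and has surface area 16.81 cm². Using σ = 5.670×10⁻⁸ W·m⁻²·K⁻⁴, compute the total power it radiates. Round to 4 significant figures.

P ≈ 1.244×10⁻⁵ W

Area A = 16.81 cm² = 1.681×10⁻³ m².
P = εσAT⁴ = 0.117 × 5.670×10⁻⁸ × 1.681×10⁻³ × (32.5)⁴ = 1.244×10⁻⁵ W.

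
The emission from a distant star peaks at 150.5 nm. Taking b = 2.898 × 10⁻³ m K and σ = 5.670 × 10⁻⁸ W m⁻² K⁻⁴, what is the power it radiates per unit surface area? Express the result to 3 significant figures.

I ≈ 7.80×10⁹ W/m²

Wien's law: T = b/λ_max = 2.898×10⁻³/1.505×10⁻⁷ = 19255.8 K.
Then I = σT⁴ = 5.670×10⁻⁸×(19255.8)⁴ = 7.80×10⁹ W/m².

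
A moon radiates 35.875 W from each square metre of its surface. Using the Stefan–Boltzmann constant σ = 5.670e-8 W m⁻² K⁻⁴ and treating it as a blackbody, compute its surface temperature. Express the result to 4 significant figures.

T ≈ 158.6 K

I = σT⁴, so T = (I/σ)^(1/4) = (35.875/(5.670×10⁻⁸))^(1/4) = 158.6 K.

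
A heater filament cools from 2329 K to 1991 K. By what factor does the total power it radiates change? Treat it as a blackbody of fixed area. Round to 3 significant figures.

P ∝ T⁴, so P₂/P₁ = (T₂/T₁)⁴ = (1991/2329)⁴ = (0.854873)⁴ = 0.534.

P₂/P₁ ≈ 0.534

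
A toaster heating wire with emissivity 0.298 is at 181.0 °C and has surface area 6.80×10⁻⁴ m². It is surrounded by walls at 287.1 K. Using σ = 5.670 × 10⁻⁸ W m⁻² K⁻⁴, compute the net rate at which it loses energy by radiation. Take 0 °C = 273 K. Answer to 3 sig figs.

T = 181.0 °C + 273 = 454.0 K.
Area A = 6.80×10⁻⁴ m².
Net radiated power P_net = εσA(T⁴ − T₀⁴) = 0.298×5.670×10⁻⁸×6.80×10⁻⁴×(454.0⁴ − 287.1⁴).
T⁴ − T₀⁴ = 4.24838×10¹⁰ − 6.79411×10⁹ = 3.56897×10¹⁰ K⁴, so P_net = 0.410 W.

Net loss ≈ 0.410 W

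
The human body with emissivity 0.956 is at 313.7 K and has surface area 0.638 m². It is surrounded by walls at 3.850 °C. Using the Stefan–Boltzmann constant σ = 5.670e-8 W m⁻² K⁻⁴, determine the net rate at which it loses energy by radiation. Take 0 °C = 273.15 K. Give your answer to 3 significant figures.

Surroundings: T = 3.850 °C + 273.15 = 277.000 K.
Area A = 0.638 m².
Net radiated power P_net = εσA(T⁴ − T₀⁴) = 0.956×5.670×10⁻⁸×0.638×(313.7⁴ − 277.000⁴).
T⁴ − T₀⁴ = 9.68407×10⁹ − 5.88734×10⁹ = 3.79673×10⁹ K⁴, so P_net = 131 W.

Net loss ≈ 131 W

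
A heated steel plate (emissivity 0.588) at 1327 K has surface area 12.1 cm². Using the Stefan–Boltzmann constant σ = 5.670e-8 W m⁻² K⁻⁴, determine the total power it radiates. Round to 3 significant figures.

Area A = 12.1 cm² = 1.21×10⁻³ m².
P = εσAT⁴ = 0.588 × 5.670×10⁻⁸ × 1.21×10⁻³ × (1327)⁴ = 125 W.

P ≈ 125 W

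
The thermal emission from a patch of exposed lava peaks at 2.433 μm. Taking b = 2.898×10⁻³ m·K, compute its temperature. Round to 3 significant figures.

T ≈ 1.19×10³ K

Wien's law gives T = b/λ_max = (2.898×10⁻³ m·K)/(2.433×10⁻⁶ m) = 1.19×10³ K.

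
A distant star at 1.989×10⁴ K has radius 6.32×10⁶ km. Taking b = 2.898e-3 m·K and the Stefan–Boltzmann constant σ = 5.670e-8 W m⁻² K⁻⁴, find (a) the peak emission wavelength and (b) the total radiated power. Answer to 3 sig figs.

λ_max ≈ 146 nm; P ≈ 4.45×10³⁰ W

(a) λ_max = b/T = 2.898×10⁻³/1.989×10⁴ = 1.457×10⁻⁷ m = 146 nm.
Surface area A = 4πR² = 4π(6.32×10⁹ m)² = 5.01931×10²⁰ m².
(b) P = σAT⁴ = 5.670×10⁻⁸×5.01931×10²⁰×(1.989×10⁴)⁴ = 4.45×10³⁰ W.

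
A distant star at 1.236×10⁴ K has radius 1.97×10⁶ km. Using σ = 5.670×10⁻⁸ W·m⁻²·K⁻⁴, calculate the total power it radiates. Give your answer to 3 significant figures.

P ≈ 6.45×10²⁸ W

Surface area A = 4πR² = 4π(1.97×10⁹ m)² = 4.87688×10¹⁹ m².
P = σAT⁴ = 5.670×10⁻⁸ × 4.87688×10¹⁹ × (1.236×10⁴)⁴ = 6.45×10²⁸ W.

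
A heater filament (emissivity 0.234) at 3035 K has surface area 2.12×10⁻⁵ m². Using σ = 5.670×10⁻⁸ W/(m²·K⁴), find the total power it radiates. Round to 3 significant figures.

Area A = 2.12×10⁻⁵ m².
P = εσAT⁴ = 0.234 × 5.670×10⁻⁸ × 2.12×10⁻⁵ × (3035)⁴ = 23.9 W.

P ≈ 23.9 W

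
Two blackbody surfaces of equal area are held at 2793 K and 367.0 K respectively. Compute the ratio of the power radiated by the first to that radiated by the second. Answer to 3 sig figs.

With equal areas, P₁/P₂ = (T₁/T₂)⁴ = (2793/367.0)⁴ = 3.35×10³.

P₁/P₂ ≈ 3.35×10³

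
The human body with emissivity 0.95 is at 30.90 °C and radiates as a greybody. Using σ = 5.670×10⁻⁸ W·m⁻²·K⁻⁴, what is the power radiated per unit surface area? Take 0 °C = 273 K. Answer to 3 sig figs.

T = 30.90 °C + 273 = 303.90 K.
Stefan–Boltzmann: I = εσT⁴ = 0.95 × 5.670×10⁻⁸ × (303.90)⁴ = 459 W/m².

I ≈ 459 W/m²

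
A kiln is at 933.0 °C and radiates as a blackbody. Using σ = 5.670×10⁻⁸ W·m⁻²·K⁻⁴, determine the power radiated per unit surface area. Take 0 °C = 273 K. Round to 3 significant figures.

I ≈ 1.20×10⁵ W/m²

T = 933.0 °C + 273 = 1206.0 K.
Stefan–Boltzmann: I = σT⁴ = 5.670×10⁻⁸ × (1206.0)⁴ = 1.20×10⁵ W/m².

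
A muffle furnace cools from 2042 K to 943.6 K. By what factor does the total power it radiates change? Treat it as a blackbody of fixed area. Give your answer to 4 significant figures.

P ∝ T⁴, so P₂/P₁ = (T₂/T₁)⁴ = (943.6/2042)⁴ = (0.462096)⁴ = 0.04560.

P₂/P₁ ≈ 0.04560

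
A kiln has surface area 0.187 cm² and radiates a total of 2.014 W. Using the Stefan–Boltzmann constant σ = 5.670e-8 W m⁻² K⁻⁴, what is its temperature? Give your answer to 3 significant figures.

Area A = 0.187 cm² = 1.87×10⁻⁵ m².
P = σAT⁴ ⇒ T = (P/(σA))^(1/4) = (2.014/(5.670×10⁻⁸×1.87×10⁻⁵))^(1/4) = 1.17×10³ K.

T ≈ 1.17×10³ K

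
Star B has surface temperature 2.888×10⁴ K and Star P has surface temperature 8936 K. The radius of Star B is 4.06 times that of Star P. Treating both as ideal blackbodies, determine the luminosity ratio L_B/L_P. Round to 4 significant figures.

L ∝ R²T⁴, so L_B/L_P = (R_B/R_P)²(T_B/T_P)⁴ = (4.06)² × (2.888×10⁴/8936)⁴ = 16.4836 × 109.098 = 1798.

L_B/L_P ≈ 1798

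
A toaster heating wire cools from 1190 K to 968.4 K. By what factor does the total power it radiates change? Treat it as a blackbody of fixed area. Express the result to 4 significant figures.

P₂/P₁ ≈ 0.4386

P ∝ T⁴, so P₂/P₁ = (T₂/T₁)⁴ = (968.4/1190)⁴ = (0.813782)⁴ = 0.4386.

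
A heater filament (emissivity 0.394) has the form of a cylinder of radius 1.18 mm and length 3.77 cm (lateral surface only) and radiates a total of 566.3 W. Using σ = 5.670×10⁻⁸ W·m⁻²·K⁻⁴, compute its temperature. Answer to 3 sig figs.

T ≈ 3.09×10³ K

Lateral area A = 2πrL = 2π×1.18×10⁻³×0.0377 = 2.79514×10⁻⁴ m².
P = εσAT⁴ ⇒ T = (P/(εσA))^(1/4) = (566.3/(0.394×5.670×10⁻⁸×2.79514×10⁻⁴))^(1/4) = 3.09×10³ K.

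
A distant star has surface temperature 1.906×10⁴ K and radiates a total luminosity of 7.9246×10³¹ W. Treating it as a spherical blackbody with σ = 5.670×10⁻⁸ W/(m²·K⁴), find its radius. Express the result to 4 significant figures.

L = 4πR²σT⁴ ⇒ R = √(L/(4πσT⁴)).
σT⁴ = 7.48298×10⁹ W/m², so R = √(7.9246×10³¹/(4π×7.48298×10⁹)) = 2.903×10¹⁰ m.

R ≈ 2.903×10¹⁰ m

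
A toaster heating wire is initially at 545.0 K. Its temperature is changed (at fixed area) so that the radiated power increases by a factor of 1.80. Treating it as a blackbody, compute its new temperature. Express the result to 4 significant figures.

P ∝ T⁴, so T₂/T₁ = (P₂/P₁)^(1/4) = (1.80)^(1/4) = 1.15829.
T₂ = 545.0 × 1.15829 = 631.3 K.

T₂ ≈ 631.3 K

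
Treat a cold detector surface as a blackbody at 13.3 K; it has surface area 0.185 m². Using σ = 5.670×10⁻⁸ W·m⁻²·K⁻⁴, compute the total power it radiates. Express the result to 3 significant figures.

P ≈ 3.28×10⁻⁴ W

Area A = 0.185 m².
P = σAT⁴ = 5.670×10⁻⁸ × 0.185 × (13.3)⁴ = 3.28×10⁻⁴ W.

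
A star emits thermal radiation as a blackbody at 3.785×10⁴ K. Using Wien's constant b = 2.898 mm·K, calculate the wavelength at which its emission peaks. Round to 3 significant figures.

Wien's displacement law: λ_max = b/T = (2.898×10⁻³ m·K)/(3.785×10⁴ K) = 7.657×10⁻⁸ m.
That is 76.6 nm, in the ultraviolet range.

λ_max ≈ 76.6 nm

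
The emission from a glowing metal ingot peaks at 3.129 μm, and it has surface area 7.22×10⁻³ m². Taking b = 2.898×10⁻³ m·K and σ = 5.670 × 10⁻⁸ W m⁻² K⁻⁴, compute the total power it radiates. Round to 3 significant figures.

P ≈ 301 W

Wien's law: T = b/λ_max = 2.898×10⁻³/3.129×10⁻⁶ = 926.174 K.
Area A = 7.22×10⁻³ m².
Then P = σAT⁴ = 5.670×10⁻⁸×7.22×10⁻³×(926.174)⁴ = 301 W.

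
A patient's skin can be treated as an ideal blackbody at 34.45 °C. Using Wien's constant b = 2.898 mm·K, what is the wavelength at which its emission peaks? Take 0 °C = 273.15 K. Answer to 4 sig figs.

T = 34.45 °C + 273.15 = 307.60 K.
Wien's displacement law: λ_max = b/T = (2.898×10⁻³ m·K)/(307.60 K) = 9.4213×10⁻⁶ m.
That is 9.421 μm, in the infrared range.

λ_max ≈ 9.421 μm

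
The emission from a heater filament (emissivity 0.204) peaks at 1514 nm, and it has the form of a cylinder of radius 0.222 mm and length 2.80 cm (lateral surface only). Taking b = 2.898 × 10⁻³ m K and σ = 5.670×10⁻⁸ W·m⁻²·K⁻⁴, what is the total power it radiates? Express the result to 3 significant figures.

P ≈ 6.06 W

Wien's law: T = b/λ_max = 2.898×10⁻³/1.514×10⁻⁶ = 1914.13 K.
Lateral area A = 2πrL = 2π×2.22×10⁻⁴×0.0280 = 3.90563×10⁻⁵ m².
Then P = εσAT⁴ = 0.204×5.670×10⁻⁸×3.90563×10⁻⁵×(1914.13)⁴ = 6.06 W.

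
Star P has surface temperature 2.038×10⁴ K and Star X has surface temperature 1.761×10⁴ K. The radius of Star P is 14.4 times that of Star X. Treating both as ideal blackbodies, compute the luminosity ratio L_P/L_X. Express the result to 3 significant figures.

L ∝ R²T⁴, so L_P/L_X = (R_P/R_X)²(T_P/T_X)⁴ = (14.4)² × (2.038×10⁴/1.761×10⁴)⁴ = 207.36 × 1.79382 = 372.

L_P/L_X ≈ 372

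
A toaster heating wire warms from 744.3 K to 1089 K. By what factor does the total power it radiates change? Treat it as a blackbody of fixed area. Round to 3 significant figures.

P₂/P₁ ≈ 4.58

P ∝ T⁴, so P₂/P₁ = (T₂/T₁)⁴ = (1089/744.3)⁴ = (1.46312)⁴ = 4.58.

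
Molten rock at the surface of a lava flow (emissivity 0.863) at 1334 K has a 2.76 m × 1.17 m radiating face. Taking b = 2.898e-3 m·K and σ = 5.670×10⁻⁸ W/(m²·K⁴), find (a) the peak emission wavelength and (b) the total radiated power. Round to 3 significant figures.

(a) λ_max = b/T = 2.898×10⁻³/1334 = 2.172×10⁻⁶ m = 2.17 μm.
Area A = 2.76 × 1.17 = 3.2292 m².
(b) P = εσAT⁴ = 0.863×5.670×10⁻⁸×3.2292×(1334)⁴ = 5.00×10⁵ W.

λ_max ≈ 2.17 μm; P ≈ 5.00×10⁵ W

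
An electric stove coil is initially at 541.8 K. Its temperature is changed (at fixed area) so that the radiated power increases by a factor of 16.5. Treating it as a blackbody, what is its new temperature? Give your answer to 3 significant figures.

T₂ ≈ 1.09×10³ K

P ∝ T⁴, so T₂/T₁ = (P₂/P₁)^(1/4) = (16.5)^(1/4) = 2.01545.
T₂ = 541.8 × 2.01545 = 1.09×10³ K.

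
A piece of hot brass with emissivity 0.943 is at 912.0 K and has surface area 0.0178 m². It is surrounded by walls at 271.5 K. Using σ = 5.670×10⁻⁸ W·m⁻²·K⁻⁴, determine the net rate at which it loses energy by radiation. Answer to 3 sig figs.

Area A = 0.0178 m².
Net radiated power P_net = εσA(T⁴ − T₀⁴) = 0.943×5.670×10⁻⁸×0.0178×(912.0⁴ − 271.5⁴).
T⁴ − T₀⁴ = 6.91798×10¹¹ − 5.43350×10⁹ = 6.86364×10¹¹ K⁴, so P_net = 653 W.

Net loss ≈ 653 W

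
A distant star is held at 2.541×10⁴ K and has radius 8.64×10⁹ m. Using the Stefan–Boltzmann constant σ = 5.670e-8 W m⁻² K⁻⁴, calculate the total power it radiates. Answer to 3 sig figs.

P ≈ 2.22×10³¹ W

Surface area A = 4πR² = 4π(8.64×10⁹ m)² = 9.38075×10²⁰ m².
P = σAT⁴ = 5.670×10⁻⁸ × 9.38075×10²⁰ × (2.541×10⁴)⁴ = 2.22×10³¹ W.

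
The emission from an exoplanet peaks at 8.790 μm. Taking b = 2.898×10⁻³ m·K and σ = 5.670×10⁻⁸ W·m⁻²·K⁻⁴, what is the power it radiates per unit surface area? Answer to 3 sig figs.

I ≈ 670 W/m²

Wien's law: T = b/λ_max = 2.898×10⁻³/8.790×10⁻⁶ = 329.693 K.
Then I = σT⁴ = 5.670×10⁻⁸×(329.693)⁴ = 670 W/m².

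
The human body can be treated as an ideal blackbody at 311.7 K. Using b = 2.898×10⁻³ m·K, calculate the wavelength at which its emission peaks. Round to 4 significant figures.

Wien's displacement law: λ_max = b/T = (2.898×10⁻³ m·K)/(311.7 K) = 9.2974×10⁻⁶ m.
That is 9.297 μm, in the infrared range.

λ_max ≈ 9.297 μm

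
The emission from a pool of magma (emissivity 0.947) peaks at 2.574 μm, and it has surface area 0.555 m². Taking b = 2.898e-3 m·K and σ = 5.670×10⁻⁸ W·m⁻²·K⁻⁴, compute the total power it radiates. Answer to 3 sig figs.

Wien's law: T = b/λ_max = 2.898×10⁻³/2.574×10⁻⁶ = 1125.87 K.
Area A = 0.555 m².
Then P = εσAT⁴ = 0.947×5.670×10⁻⁸×0.555×(1125.87)⁴ = 4.79×10⁴ W.

P ≈ 4.79×10⁴ W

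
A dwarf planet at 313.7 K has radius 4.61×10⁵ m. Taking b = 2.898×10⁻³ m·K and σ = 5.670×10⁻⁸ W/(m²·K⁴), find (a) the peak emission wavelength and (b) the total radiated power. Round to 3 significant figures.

λ_max ≈ 9.24 μm; P ≈ 1.47×10¹⁵ W

(a) λ_max = b/T = 2.898×10⁻³/313.7 = 9.238×10⁻⁶ m = 9.24 μm.
Surface area A = 4πR² = 4π(4.61×10⁵ m)² = 2.67062×10¹² m².
(b) P = σAT⁴ = 5.670×10⁻⁸×2.67062×10¹²×(313.7)⁴ = 1.47×10¹⁵ W.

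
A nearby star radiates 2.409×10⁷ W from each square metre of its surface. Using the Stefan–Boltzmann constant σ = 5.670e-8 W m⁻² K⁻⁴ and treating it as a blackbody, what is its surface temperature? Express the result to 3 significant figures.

T ≈ 4.54×10³ K

I = σT⁴, so T = (I/σ)^(1/4) = (2.409×10⁷/(5.670×10⁻⁸))^(1/4) = 4.54×10³ K.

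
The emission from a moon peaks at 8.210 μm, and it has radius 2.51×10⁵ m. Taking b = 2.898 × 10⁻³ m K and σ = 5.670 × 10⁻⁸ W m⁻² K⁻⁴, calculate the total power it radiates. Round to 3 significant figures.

Wien's law: T = b/λ_max = 2.898×10⁻³/8.210×10⁻⁶ = 352.984 K.
Surface area A = 4πR² = 4π(2.51×10⁵ m)² = 7.91694×10¹¹ m².
Then P = σAT⁴ = 5.670×10⁻⁸×7.91694×10¹¹×(352.984)⁴ = 6.97×10¹⁴ W.

P ≈ 6.97×10¹⁴ W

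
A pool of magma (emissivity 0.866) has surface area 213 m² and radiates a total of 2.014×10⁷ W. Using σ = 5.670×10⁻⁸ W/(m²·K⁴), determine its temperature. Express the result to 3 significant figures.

Area A = 213 m².
P = εσAT⁴ ⇒ T = (P/(εσA))^(1/4) = (2.014×10⁷/(0.866×5.670×10⁻⁸×213))^(1/4) = 1.18×10³ K.

T ≈ 1.18×10³ K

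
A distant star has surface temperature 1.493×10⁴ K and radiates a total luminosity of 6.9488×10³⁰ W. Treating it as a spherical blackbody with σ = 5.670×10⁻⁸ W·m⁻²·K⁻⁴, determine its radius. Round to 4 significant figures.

L = 4πR²σT⁴ ⇒ R = √(L/(4πσT⁴)).
σT⁴ = 2.81723×10⁹ W/m², so R = √(6.9488×10³⁰/(4π×2.81723×10⁹)) = 1.401×10¹⁰ m.

R ≈ 1.401×10¹⁰ m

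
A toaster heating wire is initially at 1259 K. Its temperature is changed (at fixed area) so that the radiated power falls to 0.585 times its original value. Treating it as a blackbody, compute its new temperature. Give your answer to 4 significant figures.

T₂ ≈ 1101 K

P ∝ T⁴, so T₂/T₁ = (P₂/P₁)^(1/4) = (0.585)^(1/4) = 0.874559.
T₂ = 1259 × 0.874559 = 1101 K.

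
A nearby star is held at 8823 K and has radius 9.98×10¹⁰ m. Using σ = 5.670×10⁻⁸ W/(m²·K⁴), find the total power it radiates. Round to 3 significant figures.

P ≈ 4.30×10³¹ W

Surface area A = 4πR² = 4π(9.98×10¹⁰ m)² = 1.25162×10²³ m².
P = σAT⁴ = 5.670×10⁻⁸ × 1.25162×10²³ × (8823)⁴ = 4.30×10³¹ W.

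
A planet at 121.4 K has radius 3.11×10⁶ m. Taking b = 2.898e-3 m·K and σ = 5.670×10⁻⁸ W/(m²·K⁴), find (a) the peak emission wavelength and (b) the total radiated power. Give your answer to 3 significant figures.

(a) λ_max = b/T = 2.898×10⁻³/121.4 = 2.387×10⁻⁵ m = 23.9 μm.
Surface area A = 4πR² = 4π(3.11×10⁶ m)² = 1.21543×10¹⁴ m².
(b) P = σAT⁴ = 5.670×10⁻⁸×1.21543×10¹⁴×(121.4)⁴ = 1.50×10¹⁵ W.

λ_max ≈ 23.9 μm; P ≈ 1.50×10¹⁵ W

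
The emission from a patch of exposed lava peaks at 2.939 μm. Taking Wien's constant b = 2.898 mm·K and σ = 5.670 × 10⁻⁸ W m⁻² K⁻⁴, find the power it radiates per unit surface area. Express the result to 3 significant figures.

Wien's law: T = b/λ_max = 2.898×10⁻³/2.939×10⁻⁶ = 986.050 K.
Then I = σT⁴ = 5.670×10⁻⁸×(986.050)⁴ = 5.36×10⁴ W/m².

I ≈ 5.36×10⁴ W/m²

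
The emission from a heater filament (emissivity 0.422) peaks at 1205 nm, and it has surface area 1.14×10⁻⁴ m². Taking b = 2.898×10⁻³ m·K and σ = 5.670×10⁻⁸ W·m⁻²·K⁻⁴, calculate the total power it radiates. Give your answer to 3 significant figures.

Wien's law: T = b/λ_max = 2.898×10⁻³/1.205×10⁻⁶ = 2404.98 K.
Area A = 1.14×10⁻⁴ m².
Then P = εσAT⁴ = 0.422×5.670×10⁻⁸×1.14×10⁻⁴×(2404.98)⁴ = 91.3 W.

P ≈ 91.3 W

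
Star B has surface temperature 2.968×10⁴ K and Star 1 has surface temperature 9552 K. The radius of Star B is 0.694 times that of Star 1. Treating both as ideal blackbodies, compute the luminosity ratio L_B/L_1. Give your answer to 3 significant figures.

L ∝ R²T⁴, so L_B/L_1 = (R_B/R_1)²(T_B/T_1)⁴ = (0.694)² × (2.968×10⁴/9552)⁴ = 0.481636 × 93.2134 = 44.9.

L_B/L_1 ≈ 44.9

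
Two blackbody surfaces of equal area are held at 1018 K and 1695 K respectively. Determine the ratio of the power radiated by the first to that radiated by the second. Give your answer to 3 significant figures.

With equal areas, P₁/P₂ = (T₁/T₂)⁴ = (1018/1695)⁴ = 0.130.

P₁/P₂ ≈ 0.130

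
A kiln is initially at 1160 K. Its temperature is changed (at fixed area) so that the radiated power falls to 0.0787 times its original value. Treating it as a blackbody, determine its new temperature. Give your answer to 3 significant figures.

T₂ ≈ 614 K

P ∝ T⁴, so T₂/T₁ = (P₂/P₁)^(1/4) = (0.0787)^(1/4) = 0.529656.
T₂ = 1160 × 0.529656 = 614 K.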